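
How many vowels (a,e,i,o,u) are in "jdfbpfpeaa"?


Input: jdfbpfpeaa
Checking each character:
  'j' at position 0: consonant
  'd' at position 1: consonant
  'f' at position 2: consonant
  'b' at position 3: consonant
  'p' at position 4: consonant
  'f' at position 5: consonant
  'p' at position 6: consonant
  'e' at position 7: vowel (running total: 1)
  'a' at position 8: vowel (running total: 2)
  'a' at position 9: vowel (running total: 3)
Total vowels: 3

3


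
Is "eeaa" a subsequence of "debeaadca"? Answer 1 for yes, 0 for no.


Check if "eeaa" is a subsequence of "debeaadca"
Greedy scan:
  Position 0 ('d'): no match needed
  Position 1 ('e'): matches sub[0] = 'e'
  Position 2 ('b'): no match needed
  Position 3 ('e'): matches sub[1] = 'e'
  Position 4 ('a'): matches sub[2] = 'a'
  Position 5 ('a'): matches sub[3] = 'a'
  Position 6 ('d'): no match needed
  Position 7 ('c'): no match needed
  Position 8 ('a'): no match needed
All 4 characters matched => is a subsequence

1


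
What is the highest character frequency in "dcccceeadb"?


Input: dcccceeadb
Character counts:
  'a': 1
  'b': 1
  'c': 4
  'd': 2
  'e': 2
Maximum frequency: 4

4


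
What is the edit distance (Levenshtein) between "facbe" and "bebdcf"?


Computing edit distance: "facbe" -> "bebdcf"
DP table:
           b    e    b    d    c    f
      0    1    2    3    4    5    6
  f   1    1    2    3    4    5    5
  a   2    2    2    3    4    5    6
  c   3    3    3    3    4    4    5
  b   4    3    4    3    4    5    5
  e   5    4    3    4    4    5    6
Edit distance = dp[5][6] = 6

6


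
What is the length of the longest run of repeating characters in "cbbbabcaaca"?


Input: "cbbbabcaaca"
Scanning for longest run:
  Position 1 ('b'): new char, reset run to 1
  Position 2 ('b'): continues run of 'b', length=2
  Position 3 ('b'): continues run of 'b', length=3
  Position 4 ('a'): new char, reset run to 1
  Position 5 ('b'): new char, reset run to 1
  Position 6 ('c'): new char, reset run to 1
  Position 7 ('a'): new char, reset run to 1
  Position 8 ('a'): continues run of 'a', length=2
  Position 9 ('c'): new char, reset run to 1
  Position 10 ('a'): new char, reset run to 1
Longest run: 'b' with length 3

3


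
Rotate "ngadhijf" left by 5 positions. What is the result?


Input: "ngadhijf", rotate left by 5
First 5 characters: "ngadh"
Remaining characters: "ijf"
Concatenate remaining + first: "ijf" + "ngadh" = "ijfngadh"

ijfngadh


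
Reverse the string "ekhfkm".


Input: ekhfkm
Reading characters right to left:
  Position 5: 'm'
  Position 4: 'k'
  Position 3: 'f'
  Position 2: 'h'
  Position 1: 'k'
  Position 0: 'e'
Reversed: mkfhke

mkfhke


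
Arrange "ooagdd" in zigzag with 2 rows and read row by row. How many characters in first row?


Zigzag "ooagdd" into 2 rows:
Placing characters:
  'o' => row 0
  'o' => row 1
  'a' => row 0
  'g' => row 1
  'd' => row 0
  'd' => row 1
Rows:
  Row 0: "oad"
  Row 1: "ogd"
First row length: 3

3


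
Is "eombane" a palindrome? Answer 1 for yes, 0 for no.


Input: eombane
Reversed: enabmoe
  Compare pos 0 ('e') with pos 6 ('e'): match
  Compare pos 1 ('o') with pos 5 ('n'): MISMATCH
  Compare pos 2 ('m') with pos 4 ('a'): MISMATCH
Result: not a palindrome

0


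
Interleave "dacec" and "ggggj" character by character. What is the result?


Interleaving "dacec" and "ggggj":
  Position 0: 'd' from first, 'g' from second => "dg"
  Position 1: 'a' from first, 'g' from second => "ag"
  Position 2: 'c' from first, 'g' from second => "cg"
  Position 3: 'e' from first, 'g' from second => "eg"
  Position 4: 'c' from first, 'j' from second => "cj"
Result: dgagcgegcj

dgagcgegcj


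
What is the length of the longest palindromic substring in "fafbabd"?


Input: "fafbabd"
Checking substrings for palindromes:
  [0:3] "faf" (len 3) => palindrome
  [3:6] "bab" (len 3) => palindrome
Longest palindromic substring: "faf" with length 3

3


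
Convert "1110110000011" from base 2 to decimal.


Input: "1110110000011" in base 2
Positional expansion:
  Digit '1' (value 1) x 2^12 = 4096
  Digit '1' (value 1) x 2^11 = 2048
  Digit '1' (value 1) x 2^10 = 1024
  Digit '0' (value 0) x 2^9 = 0
  Digit '1' (value 1) x 2^8 = 256
  Digit '1' (value 1) x 2^7 = 128
  Digit '0' (value 0) x 2^6 = 0
  Digit '0' (value 0) x 2^5 = 0
  Digit '0' (value 0) x 2^4 = 0
  Digit '0' (value 0) x 2^3 = 0
  Digit '0' (value 0) x 2^2 = 0
  Digit '1' (value 1) x 2^1 = 2
  Digit '1' (value 1) x 2^0 = 1
Sum = 7555

7555


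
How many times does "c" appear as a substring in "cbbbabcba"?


Searching for "c" in "cbbbabcba"
Scanning each position:
  Position 0: "c" => MATCH
  Position 1: "b" => no
  Position 2: "b" => no
  Position 3: "b" => no
  Position 4: "a" => no
  Position 5: "b" => no
  Position 6: "c" => MATCH
  Position 7: "b" => no
  Position 8: "a" => no
Total occurrences: 2

2


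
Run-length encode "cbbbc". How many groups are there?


Input: cbbbc
Scanning for consecutive runs:
  Group 1: 'c' x 1 (positions 0-0)
  Group 2: 'b' x 3 (positions 1-3)
  Group 3: 'c' x 1 (positions 4-4)
Total groups: 3

3


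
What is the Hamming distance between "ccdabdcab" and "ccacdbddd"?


Comparing "ccdabdcab" and "ccacdbddd" position by position:
  Position 0: 'c' vs 'c' => same
  Position 1: 'c' vs 'c' => same
  Position 2: 'd' vs 'a' => differ
  Position 3: 'a' vs 'c' => differ
  Position 4: 'b' vs 'd' => differ
  Position 5: 'd' vs 'b' => differ
  Position 6: 'c' vs 'd' => differ
  Position 7: 'a' vs 'd' => differ
  Position 8: 'b' vs 'd' => differ
Total differences (Hamming distance): 7

7


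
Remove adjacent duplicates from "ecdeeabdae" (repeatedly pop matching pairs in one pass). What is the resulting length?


Input: ecdeeabdae
Stack-based adjacent duplicate removal:
  Read 'e': push. Stack: e
  Read 'c': push. Stack: ec
  Read 'd': push. Stack: ecd
  Read 'e': push. Stack: ecde
  Read 'e': matches stack top 'e' => pop. Stack: ecd
  Read 'a': push. Stack: ecda
  Read 'b': push. Stack: ecdab
  Read 'd': push. Stack: ecdabd
  Read 'a': push. Stack: ecdabda
  Read 'e': push. Stack: ecdabdae
Final stack: "ecdabdae" (length 8)

8


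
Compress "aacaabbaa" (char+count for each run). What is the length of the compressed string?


Input: aacaabbaa
Runs:
  'a' x 2 => "a2"
  'c' x 1 => "c1"
  'a' x 2 => "a2"
  'b' x 2 => "b2"
  'a' x 2 => "a2"
Compressed: "a2c1a2b2a2"
Compressed length: 10

10


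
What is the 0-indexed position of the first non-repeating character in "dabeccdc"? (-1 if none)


Input: dabeccdc
Character frequencies:
  'a': 1
  'b': 1
  'c': 3
  'd': 2
  'e': 1
Scanning left to right for freq == 1:
  Position 0 ('d'): freq=2, skip
  Position 1 ('a'): unique! => answer = 1

1


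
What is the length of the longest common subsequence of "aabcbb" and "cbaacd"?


LCS of "aabcbb" and "cbaacd"
DP table:
           c    b    a    a    c    d
      0    0    0    0    0    0    0
  a   0    0    0    1    1    1    1
  a   0    0    0    1    2    2    2
  b   0    0    1    1    2    2    2
  c   0    1    1    1    2    3    3
  b   0    1    2    2    2    3    3
  b   0    1    2    2    2    3    3
LCS length = dp[6][6] = 3

3


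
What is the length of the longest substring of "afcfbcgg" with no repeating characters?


Input: "afcfbcgg"
Sliding window (track last position of each char):
  Position 0 ('a'): window [0,0] length 1 -- new best
  Position 1 ('f'): window [0,1] length 2 -- new best
  Position 2 ('c'): window [0,2] length 3 -- new best
  Position 3 ('f'): repeat (last at 1), move window start to 2
  Position 3 ('f'): window [2,3] length 2
  Position 4 ('b'): window [2,4] length 3
  Position 5 ('c'): repeat (last at 2), move window start to 3
  Position 5 ('c'): window [3,5] length 3
  Position 6 ('g'): window [3,6] length 4 -- new best
  Position 7 ('g'): repeat (last at 6), move window start to 7
  Position 7 ('g'): window [7,7] length 1
Longest substring with no repeats: "fbcg" with length 4

4


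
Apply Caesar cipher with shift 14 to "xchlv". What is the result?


Caesar cipher: shift "xchlv" by 14
  'x' (pos 23) + 14 = pos 11 = 'l'
  'c' (pos 2) + 14 = pos 16 = 'q'
  'h' (pos 7) + 14 = pos 21 = 'v'
  'l' (pos 11) + 14 = pos 25 = 'z'
  'v' (pos 21) + 14 = pos 9 = 'j'
Result: lqvzj

lqvzj


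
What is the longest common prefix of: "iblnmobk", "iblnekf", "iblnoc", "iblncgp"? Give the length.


Words: iblnmobk, iblnekf, iblnoc, iblncgp
  Position 0: all 'i' => match
  Position 1: all 'b' => match
  Position 2: all 'l' => match
  Position 3: all 'n' => match
  Position 4: ('m', 'e', 'o', 'c') => mismatch, stop
LCP = "ibln" (length 4)

4


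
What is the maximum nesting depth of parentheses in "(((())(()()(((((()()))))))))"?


Input: "(((())(()()(((((()()))))))))"
Tracking depth:
  Position 0 '(': depth becomes 1
  Position 1 '(': depth becomes 2
  Position 2 '(': depth becomes 3
  Position 3 '(': depth becomes 4
  Position 4 ')': depth becomes 3
  Position 5 ')': depth becomes 2
  Position 6 '(': depth becomes 3
  Position 7 '(': depth becomes 4
  Position 8 ')': depth becomes 3
  Position 9 '(': depth becomes 4
  Position 10 ')': depth becomes 3
  Position 11 '(': depth becomes 4
  Position 12 '(': depth becomes 5
  Position 13 '(': depth becomes 6
  Position 14 '(': depth becomes 7
  Position 15 '(': depth becomes 8
  Position 16 '(': depth becomes 9
  Position 17 ')': depth becomes 8
  Position 18 '(': depth becomes 9
  Position 19 ')': depth becomes 8
  Position 20 ')': depth becomes 7
  Position 21 ')': depth becomes 6
  Position 22 ')': depth becomes 5
  Position 23 ')': depth becomes 4
  Position 24 ')': depth becomes 3
  Position 25 ')': depth becomes 2
  Position 26 ')': depth becomes 1
  Position 27 ')': depth becomes 0
Maximum depth reached: 9

9


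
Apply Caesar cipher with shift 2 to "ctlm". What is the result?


Caesar cipher: shift "ctlm" by 2
  'c' (pos 2) + 2 = pos 4 = 'e'
  't' (pos 19) + 2 = pos 21 = 'v'
  'l' (pos 11) + 2 = pos 13 = 'n'
  'm' (pos 12) + 2 = pos 14 = 'o'
Result: evno

evno


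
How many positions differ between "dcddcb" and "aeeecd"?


Comparing "dcddcb" and "aeeecd" position by position:
  Position 0: 'd' vs 'a' => DIFFER
  Position 1: 'c' vs 'e' => DIFFER
  Position 2: 'd' vs 'e' => DIFFER
  Position 3: 'd' vs 'e' => DIFFER
  Position 4: 'c' vs 'c' => same
  Position 5: 'b' vs 'd' => DIFFER
Positions that differ: 5

5


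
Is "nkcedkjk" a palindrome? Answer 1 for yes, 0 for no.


Input: nkcedkjk
Reversed: kjkdeckn
  Compare pos 0 ('n') with pos 7 ('k'): MISMATCH
  Compare pos 1 ('k') with pos 6 ('j'): MISMATCH
  Compare pos 2 ('c') with pos 5 ('k'): MISMATCH
  Compare pos 3 ('e') with pos 4 ('d'): MISMATCH
Result: not a palindrome

0


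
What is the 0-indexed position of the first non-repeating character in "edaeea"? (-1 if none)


Input: edaeea
Character frequencies:
  'a': 2
  'd': 1
  'e': 3
Scanning left to right for freq == 1:
  Position 0 ('e'): freq=3, skip
  Position 1 ('d'): unique! => answer = 1

1


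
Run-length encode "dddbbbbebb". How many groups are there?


Input: dddbbbbebb
Scanning for consecutive runs:
  Group 1: 'd' x 3 (positions 0-2)
  Group 2: 'b' x 4 (positions 3-6)
  Group 3: 'e' x 1 (positions 7-7)
  Group 4: 'b' x 2 (positions 8-9)
Total groups: 4

4


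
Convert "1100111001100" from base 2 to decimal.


Input: "1100111001100" in base 2
Positional expansion:
  Digit '1' (value 1) x 2^12 = 4096
  Digit '1' (value 1) x 2^11 = 2048
  Digit '0' (value 0) x 2^10 = 0
  Digit '0' (value 0) x 2^9 = 0
  Digit '1' (value 1) x 2^8 = 256
  Digit '1' (value 1) x 2^7 = 128
  Digit '1' (value 1) x 2^6 = 64
  Digit '0' (value 0) x 2^5 = 0
  Digit '0' (value 0) x 2^4 = 0
  Digit '1' (value 1) x 2^3 = 8
  Digit '1' (value 1) x 2^2 = 4
  Digit '0' (value 0) x 2^1 = 0
  Digit '0' (value 0) x 2^0 = 0
Sum = 6604

6604


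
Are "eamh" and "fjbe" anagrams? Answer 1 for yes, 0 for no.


Strings: "eamh", "fjbe"
Sorted first:  aehm
Sorted second: befj
Differ at position 0: 'a' vs 'b' => not anagrams

0


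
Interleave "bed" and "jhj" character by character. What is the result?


Interleaving "bed" and "jhj":
  Position 0: 'b' from first, 'j' from second => "bj"
  Position 1: 'e' from first, 'h' from second => "eh"
  Position 2: 'd' from first, 'j' from second => "dj"
Result: bjehdj

bjehdj


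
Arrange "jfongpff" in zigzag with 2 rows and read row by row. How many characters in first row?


Zigzag "jfongpff" into 2 rows:
Placing characters:
  'j' => row 0
  'f' => row 1
  'o' => row 0
  'n' => row 1
  'g' => row 0
  'p' => row 1
  'f' => row 0
  'f' => row 1
Rows:
  Row 0: "jogf"
  Row 1: "fnpf"
First row length: 4

4


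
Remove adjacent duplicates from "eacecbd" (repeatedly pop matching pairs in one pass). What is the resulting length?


Input: eacecbd
Stack-based adjacent duplicate removal:
  Read 'e': push. Stack: e
  Read 'a': push. Stack: ea
  Read 'c': push. Stack: eac
  Read 'e': push. Stack: eace
  Read 'c': push. Stack: eacec
  Read 'b': push. Stack: eacecb
  Read 'd': push. Stack: eacecbd
Final stack: "eacecbd" (length 7)

7


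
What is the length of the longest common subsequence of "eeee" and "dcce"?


LCS of "eeee" and "dcce"
DP table:
           d    c    c    e
      0    0    0    0    0
  e   0    0    0    0    1
  e   0    0    0    0    1
  e   0    0    0    0    1
  e   0    0    0    0    1
LCS length = dp[4][4] = 1

1


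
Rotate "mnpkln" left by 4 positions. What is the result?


Input: "mnpkln", rotate left by 4
First 4 characters: "mnpk"
Remaining characters: "ln"
Concatenate remaining + first: "ln" + "mnpk" = "lnmnpk"

lnmnpk


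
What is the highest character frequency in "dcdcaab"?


Input: dcdcaab
Character counts:
  'a': 2
  'b': 1
  'c': 2
  'd': 2
Maximum frequency: 2

2


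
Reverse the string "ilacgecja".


Input: ilacgecja
Reading characters right to left:
  Position 8: 'a'
  Position 7: 'j'
  Position 6: 'c'
  Position 5: 'e'
  Position 4: 'g'
  Position 3: 'c'
  Position 2: 'a'
  Position 1: 'l'
  Position 0: 'i'
Reversed: ajcegcali

ajcegcali


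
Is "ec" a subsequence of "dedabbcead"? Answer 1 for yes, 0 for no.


Check if "ec" is a subsequence of "dedabbcead"
Greedy scan:
  Position 0 ('d'): no match needed
  Position 1 ('e'): matches sub[0] = 'e'
  Position 2 ('d'): no match needed
  Position 3 ('a'): no match needed
  Position 4 ('b'): no match needed
  Position 5 ('b'): no match needed
  Position 6 ('c'): matches sub[1] = 'c'
  Position 7 ('e'): no match needed
  Position 8 ('a'): no match needed
  Position 9 ('d'): no match needed
All 2 characters matched => is a subsequence

1


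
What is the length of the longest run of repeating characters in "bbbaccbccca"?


Input: "bbbaccbccca"
Scanning for longest run:
  Position 1 ('b'): continues run of 'b', length=2
  Position 2 ('b'): continues run of 'b', length=3
  Position 3 ('a'): new char, reset run to 1
  Position 4 ('c'): new char, reset run to 1
  Position 5 ('c'): continues run of 'c', length=2
  Position 6 ('b'): new char, reset run to 1
  Position 7 ('c'): new char, reset run to 1
  Position 8 ('c'): continues run of 'c', length=2
  Position 9 ('c'): continues run of 'c', length=3
  Position 10 ('a'): new char, reset run to 1
Longest run: 'b' with length 3

3


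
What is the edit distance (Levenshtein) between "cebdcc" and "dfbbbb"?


Computing edit distance: "cebdcc" -> "dfbbbb"
DP table:
           d    f    b    b    b    b
      0    1    2    3    4    5    6
  c   1    1    2    3    4    5    6
  e   2    2    2    3    4    5    6
  b   3    3    3    2    3    4    5
  d   4    3    4    3    3    4    5
  c   5    4    4    4    4    4    5
  c   6    5    5    5    5    5    5
Edit distance = dp[6][6] = 5

5


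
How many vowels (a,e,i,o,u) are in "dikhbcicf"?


Input: dikhbcicf
Checking each character:
  'd' at position 0: consonant
  'i' at position 1: vowel (running total: 1)
  'k' at position 2: consonant
  'h' at position 3: consonant
  'b' at position 4: consonant
  'c' at position 5: consonant
  'i' at position 6: vowel (running total: 2)
  'c' at position 7: consonant
  'f' at position 8: consonant
Total vowels: 2

2


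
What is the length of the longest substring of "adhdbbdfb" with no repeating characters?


Input: "adhdbbdfb"
Sliding window (track last position of each char):
  Position 0 ('a'): window [0,0] length 1 -- new best
  Position 1 ('d'): window [0,1] length 2 -- new best
  Position 2 ('h'): window [0,2] length 3 -- new best
  Position 3 ('d'): repeat (last at 1), move window start to 2
  Position 3 ('d'): window [2,3] length 2
  Position 4 ('b'): window [2,4] length 3
  Position 5 ('b'): repeat (last at 4), move window start to 5
  Position 5 ('b'): window [5,5] length 1
  Position 6 ('d'): window [5,6] length 2
  Position 7 ('f'): window [5,7] length 3
  Position 8 ('b'): repeat (last at 5), move window start to 6
  Position 8 ('b'): window [6,8] length 3
Longest substring with no repeats: "adh" with length 3

3


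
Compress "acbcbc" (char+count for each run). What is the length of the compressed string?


Input: acbcbc
Runs:
  'a' x 1 => "a1"
  'c' x 1 => "c1"
  'b' x 1 => "b1"
  'c' x 1 => "c1"
  'b' x 1 => "b1"
  'c' x 1 => "c1"
Compressed: "a1c1b1c1b1c1"
Compressed length: 12

12


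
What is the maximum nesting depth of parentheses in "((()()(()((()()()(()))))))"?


Input: "((()()(()((()()()(()))))))"
Tracking depth:
  Position 0 '(': depth becomes 1
  Position 1 '(': depth becomes 2
  Position 2 '(': depth becomes 3
  Position 3 ')': depth becomes 2
  Position 4 '(': depth becomes 3
  Position 5 ')': depth becomes 2
  Position 6 '(': depth becomes 3
  Position 7 '(': depth becomes 4
  Position 8 ')': depth becomes 3
  Position 9 '(': depth becomes 4
  Position 10 '(': depth becomes 5
  Position 11 '(': depth becomes 6
  Position 12 ')': depth becomes 5
  Position 13 '(': depth becomes 6
  Position 14 ')': depth becomes 5
  Position 15 '(': depth becomes 6
  Position 16 ')': depth becomes 5
  Position 17 '(': depth becomes 6
  Position 18 '(': depth becomes 7
  Position 19 ')': depth becomes 6
  Position 20 ')': depth becomes 5
  Position 21 ')': depth becomes 4
  Position 22 ')': depth becomes 3
  Position 23 ')': depth becomes 2
  Position 24 ')': depth becomes 1
  Position 25 ')': depth becomes 0
Maximum depth reached: 7

7


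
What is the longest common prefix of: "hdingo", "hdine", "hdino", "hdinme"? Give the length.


Words: hdingo, hdine, hdino, hdinme
  Position 0: all 'h' => match
  Position 1: all 'd' => match
  Position 2: all 'i' => match
  Position 3: all 'n' => match
  Position 4: ('g', 'e', 'o', 'm') => mismatch, stop
LCP = "hdin" (length 4)

4


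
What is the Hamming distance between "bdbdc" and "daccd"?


Comparing "bdbdc" and "daccd" position by position:
  Position 0: 'b' vs 'd' => differ
  Position 1: 'd' vs 'a' => differ
  Position 2: 'b' vs 'c' => differ
  Position 3: 'd' vs 'c' => differ
  Position 4: 'c' vs 'd' => differ
Total differences (Hamming distance): 5

5


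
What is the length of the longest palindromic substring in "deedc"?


Input: "deedc"
Checking substrings for palindromes:
  [0:4] "deed" (len 4) => palindrome
  [1:3] "ee" (len 2) => palindrome
Longest palindromic substring: "deed" with length 4

4


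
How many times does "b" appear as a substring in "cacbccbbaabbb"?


Searching for "b" in "cacbccbbaabbb"
Scanning each position:
  Position 0: "c" => no
  Position 1: "a" => no
  Position 2: "c" => no
  Position 3: "b" => MATCH
  Position 4: "c" => no
  Position 5: "c" => no
  Position 6: "b" => MATCH
  Position 7: "b" => MATCH
  Position 8: "a" => no
  Position 9: "a" => no
  Position 10: "b" => MATCH
  Position 11: "b" => MATCH
  Position 12: "b" => MATCH
Total occurrences: 6

6


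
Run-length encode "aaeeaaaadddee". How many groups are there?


Input: aaeeaaaadddee
Scanning for consecutive runs:
  Group 1: 'a' x 2 (positions 0-1)
  Group 2: 'e' x 2 (positions 2-3)
  Group 3: 'a' x 4 (positions 4-7)
  Group 4: 'd' x 3 (positions 8-10)
  Group 5: 'e' x 2 (positions 11-12)
Total groups: 5

5


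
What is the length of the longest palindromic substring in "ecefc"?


Input: "ecefc"
Checking substrings for palindromes:
  [0:3] "ece" (len 3) => palindrome
Longest palindromic substring: "ece" with length 3

3


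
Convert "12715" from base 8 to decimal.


Input: "12715" in base 8
Positional expansion:
  Digit '1' (value 1) x 8^4 = 4096
  Digit '2' (value 2) x 8^3 = 1024
  Digit '7' (value 7) x 8^2 = 448
  Digit '1' (value 1) x 8^1 = 8
  Digit '5' (value 5) x 8^0 = 5
Sum = 5581

5581


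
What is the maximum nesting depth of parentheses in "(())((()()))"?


Input: "(())((()()))"
Tracking depth:
  Position 0 '(': depth becomes 1
  Position 1 '(': depth becomes 2
  Position 2 ')': depth becomes 1
  Position 3 ')': depth becomes 0
  Position 4 '(': depth becomes 1
  Position 5 '(': depth becomes 2
  Position 6 '(': depth becomes 3
  Position 7 ')': depth becomes 2
  Position 8 '(': depth becomes 3
  Position 9 ')': depth becomes 2
  Position 10 ')': depth becomes 1
  Position 11 ')': depth becomes 0
Maximum depth reached: 3

3


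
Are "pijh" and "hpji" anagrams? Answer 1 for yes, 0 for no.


Strings: "pijh", "hpji"
Sorted first:  hijp
Sorted second: hijp
Sorted forms match => anagrams

1


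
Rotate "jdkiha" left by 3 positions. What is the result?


Input: "jdkiha", rotate left by 3
First 3 characters: "jdk"
Remaining characters: "iha"
Concatenate remaining + first: "iha" + "jdk" = "ihajdk"

ihajdk


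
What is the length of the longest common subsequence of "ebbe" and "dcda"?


LCS of "ebbe" and "dcda"
DP table:
           d    c    d    a
      0    0    0    0    0
  e   0    0    0    0    0
  b   0    0    0    0    0
  b   0    0    0    0    0
  e   0    0    0    0    0
LCS length = dp[4][4] = 0

0


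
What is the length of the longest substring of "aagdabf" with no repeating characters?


Input: "aagdabf"
Sliding window (track last position of each char):
  Position 0 ('a'): window [0,0] length 1 -- new best
  Position 1 ('a'): repeat (last at 0), move window start to 1
  Position 1 ('a'): window [1,1] length 1
  Position 2 ('g'): window [1,2] length 2 -- new best
  Position 3 ('d'): window [1,3] length 3 -- new best
  Position 4 ('a'): repeat (last at 1), move window start to 2
  Position 4 ('a'): window [2,4] length 3
  Position 5 ('b'): window [2,5] length 4 -- new best
  Position 6 ('f'): window [2,6] length 5 -- new best
Longest substring with no repeats: "gdabf" with length 5

5


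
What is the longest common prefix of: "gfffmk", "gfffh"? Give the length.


Words: gfffmk, gfffh
  Position 0: all 'g' => match
  Position 1: all 'f' => match
  Position 2: all 'f' => match
  Position 3: all 'f' => match
  Position 4: ('m', 'h') => mismatch, stop
LCP = "gfff" (length 4)

4


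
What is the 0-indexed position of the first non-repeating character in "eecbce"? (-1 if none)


Input: eecbce
Character frequencies:
  'b': 1
  'c': 2
  'e': 3
Scanning left to right for freq == 1:
  Position 0 ('e'): freq=3, skip
  Position 1 ('e'): freq=3, skip
  Position 2 ('c'): freq=2, skip
  Position 3 ('b'): unique! => answer = 3

3


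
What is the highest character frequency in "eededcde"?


Input: eededcde
Character counts:
  'c': 1
  'd': 3
  'e': 4
Maximum frequency: 4

4


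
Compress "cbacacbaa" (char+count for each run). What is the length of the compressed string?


Input: cbacacbaa
Runs:
  'c' x 1 => "c1"
  'b' x 1 => "b1"
  'a' x 1 => "a1"
  'c' x 1 => "c1"
  'a' x 1 => "a1"
  'c' x 1 => "c1"
  'b' x 1 => "b1"
  'a' x 2 => "a2"
Compressed: "c1b1a1c1a1c1b1a2"
Compressed length: 16

16


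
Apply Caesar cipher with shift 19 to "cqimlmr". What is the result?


Caesar cipher: shift "cqimlmr" by 19
  'c' (pos 2) + 19 = pos 21 = 'v'
  'q' (pos 16) + 19 = pos 9 = 'j'
  'i' (pos 8) + 19 = pos 1 = 'b'
  'm' (pos 12) + 19 = pos 5 = 'f'
  'l' (pos 11) + 19 = pos 4 = 'e'
  'm' (pos 12) + 19 = pos 5 = 'f'
  'r' (pos 17) + 19 = pos 10 = 'k'
Result: vjbfefk

vjbfefk


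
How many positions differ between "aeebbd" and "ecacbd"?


Comparing "aeebbd" and "ecacbd" position by position:
  Position 0: 'a' vs 'e' => DIFFER
  Position 1: 'e' vs 'c' => DIFFER
  Position 2: 'e' vs 'a' => DIFFER
  Position 3: 'b' vs 'c' => DIFFER
  Position 4: 'b' vs 'b' => same
  Position 5: 'd' vs 'd' => same
Positions that differ: 4

4


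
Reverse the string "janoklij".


Input: janoklij
Reading characters right to left:
  Position 7: 'j'
  Position 6: 'i'
  Position 5: 'l'
  Position 4: 'k'
  Position 3: 'o'
  Position 2: 'n'
  Position 1: 'a'
  Position 0: 'j'
Reversed: jilkonaj

jilkonaj


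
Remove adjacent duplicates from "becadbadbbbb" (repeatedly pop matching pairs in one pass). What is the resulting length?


Input: becadbadbbbb
Stack-based adjacent duplicate removal:
  Read 'b': push. Stack: b
  Read 'e': push. Stack: be
  Read 'c': push. Stack: bec
  Read 'a': push. Stack: beca
  Read 'd': push. Stack: becad
  Read 'b': push. Stack: becadb
  Read 'a': push. Stack: becadba
  Read 'd': push. Stack: becadbad
  Read 'b': push. Stack: becadbadb
  Read 'b': matches stack top 'b' => pop. Stack: becadbad
  Read 'b': push. Stack: becadbadb
  Read 'b': matches stack top 'b' => pop. Stack: becadbad
Final stack: "becadbad" (length 8)

8


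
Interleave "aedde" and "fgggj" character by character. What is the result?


Interleaving "aedde" and "fgggj":
  Position 0: 'a' from first, 'f' from second => "af"
  Position 1: 'e' from first, 'g' from second => "eg"
  Position 2: 'd' from first, 'g' from second => "dg"
  Position 3: 'd' from first, 'g' from second => "dg"
  Position 4: 'e' from first, 'j' from second => "ej"
Result: afegdgdgej

afegdgdgej


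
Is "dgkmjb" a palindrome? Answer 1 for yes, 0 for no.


Input: dgkmjb
Reversed: bjmkgd
  Compare pos 0 ('d') with pos 5 ('b'): MISMATCH
  Compare pos 1 ('g') with pos 4 ('j'): MISMATCH
  Compare pos 2 ('k') with pos 3 ('m'): MISMATCH
Result: not a palindrome

0


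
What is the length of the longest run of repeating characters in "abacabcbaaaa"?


Input: "abacabcbaaaa"
Scanning for longest run:
  Position 1 ('b'): new char, reset run to 1
  Position 2 ('a'): new char, reset run to 1
  Position 3 ('c'): new char, reset run to 1
  Position 4 ('a'): new char, reset run to 1
  Position 5 ('b'): new char, reset run to 1
  Position 6 ('c'): new char, reset run to 1
  Position 7 ('b'): new char, reset run to 1
  Position 8 ('a'): new char, reset run to 1
  Position 9 ('a'): continues run of 'a', length=2
  Position 10 ('a'): continues run of 'a', length=3
  Position 11 ('a'): continues run of 'a', length=4
Longest run: 'a' with length 4

4


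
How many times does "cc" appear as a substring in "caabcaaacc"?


Searching for "cc" in "caabcaaacc"
Scanning each position:
  Position 0: "ca" => no
  Position 1: "aa" => no
  Position 2: "ab" => no
  Position 3: "bc" => no
  Position 4: "ca" => no
  Position 5: "aa" => no
  Position 6: "aa" => no
  Position 7: "ac" => no
  Position 8: "cc" => MATCH
Total occurrences: 1

1


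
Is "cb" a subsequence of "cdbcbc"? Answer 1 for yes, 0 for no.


Check if "cb" is a subsequence of "cdbcbc"
Greedy scan:
  Position 0 ('c'): matches sub[0] = 'c'
  Position 1 ('d'): no match needed
  Position 2 ('b'): matches sub[1] = 'b'
  Position 3 ('c'): no match needed
  Position 4 ('b'): no match needed
  Position 5 ('c'): no match needed
All 2 characters matched => is a subsequence

1


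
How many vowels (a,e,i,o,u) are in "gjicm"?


Input: gjicm
Checking each character:
  'g' at position 0: consonant
  'j' at position 1: consonant
  'i' at position 2: vowel (running total: 1)
  'c' at position 3: consonant
  'm' at position 4: consonant
Total vowels: 1

1


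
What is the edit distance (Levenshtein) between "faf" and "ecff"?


Computing edit distance: "faf" -> "ecff"
DP table:
           e    c    f    f
      0    1    2    3    4
  f   1    1    2    2    3
  a   2    2    2    3    3
  f   3    3    3    2    3
Edit distance = dp[3][4] = 3

3


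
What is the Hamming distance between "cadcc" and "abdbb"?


Comparing "cadcc" and "abdbb" position by position:
  Position 0: 'c' vs 'a' => differ
  Position 1: 'a' vs 'b' => differ
  Position 2: 'd' vs 'd' => same
  Position 3: 'c' vs 'b' => differ
  Position 4: 'c' vs 'b' => differ
Total differences (Hamming distance): 4

4


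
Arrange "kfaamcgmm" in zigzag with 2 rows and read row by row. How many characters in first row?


Zigzag "kfaamcgmm" into 2 rows:
Placing characters:
  'k' => row 0
  'f' => row 1
  'a' => row 0
  'a' => row 1
  'm' => row 0
  'c' => row 1
  'g' => row 0
  'm' => row 1
  'm' => row 0
Rows:
  Row 0: "kamgm"
  Row 1: "facm"
First row length: 5

5


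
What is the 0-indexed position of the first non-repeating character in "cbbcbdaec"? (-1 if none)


Input: cbbcbdaec
Character frequencies:
  'a': 1
  'b': 3
  'c': 3
  'd': 1
  'e': 1
Scanning left to right for freq == 1:
  Position 0 ('c'): freq=3, skip
  Position 1 ('b'): freq=3, skip
  Position 2 ('b'): freq=3, skip
  Position 3 ('c'): freq=3, skip
  Position 4 ('b'): freq=3, skip
  Position 5 ('d'): unique! => answer = 5

5


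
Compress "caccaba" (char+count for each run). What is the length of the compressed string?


Input: caccaba
Runs:
  'c' x 1 => "c1"
  'a' x 1 => "a1"
  'c' x 2 => "c2"
  'a' x 1 => "a1"
  'b' x 1 => "b1"
  'a' x 1 => "a1"
Compressed: "c1a1c2a1b1a1"
Compressed length: 12

12


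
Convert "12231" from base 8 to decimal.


Input: "12231" in base 8
Positional expansion:
  Digit '1' (value 1) x 8^4 = 4096
  Digit '2' (value 2) x 8^3 = 1024
  Digit '2' (value 2) x 8^2 = 128
  Digit '3' (value 3) x 8^1 = 24
  Digit '1' (value 1) x 8^0 = 1
Sum = 5273

5273


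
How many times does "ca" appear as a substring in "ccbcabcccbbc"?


Searching for "ca" in "ccbcabcccbbc"
Scanning each position:
  Position 0: "cc" => no
  Position 1: "cb" => no
  Position 2: "bc" => no
  Position 3: "ca" => MATCH
  Position 4: "ab" => no
  Position 5: "bc" => no
  Position 6: "cc" => no
  Position 7: "cc" => no
  Position 8: "cb" => no
  Position 9: "bb" => no
  Position 10: "bc" => no
Total occurrences: 1

1


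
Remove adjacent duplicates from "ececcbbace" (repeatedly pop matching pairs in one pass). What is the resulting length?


Input: ececcbbace
Stack-based adjacent duplicate removal:
  Read 'e': push. Stack: e
  Read 'c': push. Stack: ec
  Read 'e': push. Stack: ece
  Read 'c': push. Stack: ecec
  Read 'c': matches stack top 'c' => pop. Stack: ece
  Read 'b': push. Stack: eceb
  Read 'b': matches stack top 'b' => pop. Stack: ece
  Read 'a': push. Stack: ecea
  Read 'c': push. Stack: eceac
  Read 'e': push. Stack: eceace
Final stack: "eceace" (length 6)

6


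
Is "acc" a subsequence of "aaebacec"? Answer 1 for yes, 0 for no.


Check if "acc" is a subsequence of "aaebacec"
Greedy scan:
  Position 0 ('a'): matches sub[0] = 'a'
  Position 1 ('a'): no match needed
  Position 2 ('e'): no match needed
  Position 3 ('b'): no match needed
  Position 4 ('a'): no match needed
  Position 5 ('c'): matches sub[1] = 'c'
  Position 6 ('e'): no match needed
  Position 7 ('c'): matches sub[2] = 'c'
All 3 characters matched => is a subsequence

1


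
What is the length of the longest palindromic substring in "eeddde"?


Input: "eeddde"
Checking substrings for palindromes:
  [1:6] "eddde" (len 5) => palindrome
  [2:5] "ddd" (len 3) => palindrome
  [0:2] "ee" (len 2) => palindrome
  [2:4] "dd" (len 2) => palindrome
  [3:5] "dd" (len 2) => palindrome
Longest palindromic substring: "eddde" with length 5

5


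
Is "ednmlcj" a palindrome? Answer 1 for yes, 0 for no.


Input: ednmlcj
Reversed: jclmnde
  Compare pos 0 ('e') with pos 6 ('j'): MISMATCH
  Compare pos 1 ('d') with pos 5 ('c'): MISMATCH
  Compare pos 2 ('n') with pos 4 ('l'): MISMATCH
Result: not a palindrome

0


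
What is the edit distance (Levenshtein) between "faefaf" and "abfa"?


Computing edit distance: "faefaf" -> "abfa"
DP table:
           a    b    f    a
      0    1    2    3    4
  f   1    1    2    2    3
  a   2    1    2    3    2
  e   3    2    2    3    3
  f   4    3    3    2    3
  a   5    4    4    3    2
  f   6    5    5    4    3
Edit distance = dp[6][4] = 3

3


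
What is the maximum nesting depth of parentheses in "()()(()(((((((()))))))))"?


Input: "()()(()(((((((()))))))))"
Tracking depth:
  Position 0 '(': depth becomes 1
  Position 1 ')': depth becomes 0
  Position 2 '(': depth becomes 1
  Position 3 ')': depth becomes 0
  Position 4 '(': depth becomes 1
  Position 5 '(': depth becomes 2
  Position 6 ')': depth becomes 1
  Position 7 '(': depth becomes 2
  Position 8 '(': depth becomes 3
  Position 9 '(': depth becomes 4
  Position 10 '(': depth becomes 5
  Position 11 '(': depth becomes 6
  Position 12 '(': depth becomes 7
  Position 13 '(': depth becomes 8
  Position 14 '(': depth becomes 9
  Position 15 ')': depth becomes 8
  Position 16 ')': depth becomes 7
  Position 17 ')': depth becomes 6
  Position 18 ')': depth becomes 5
  Position 19 ')': depth becomes 4
  Position 20 ')': depth becomes 3
  Position 21 ')': depth becomes 2
  Position 22 ')': depth becomes 1
  Position 23 ')': depth becomes 0
Maximum depth reached: 9

9


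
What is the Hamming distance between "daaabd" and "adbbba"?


Comparing "daaabd" and "adbbba" position by position:
  Position 0: 'd' vs 'a' => differ
  Position 1: 'a' vs 'd' => differ
  Position 2: 'a' vs 'b' => differ
  Position 3: 'a' vs 'b' => differ
  Position 4: 'b' vs 'b' => same
  Position 5: 'd' vs 'a' => differ
Total differences (Hamming distance): 5

5


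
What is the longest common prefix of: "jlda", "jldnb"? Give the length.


Words: jlda, jldnb
  Position 0: all 'j' => match
  Position 1: all 'l' => match
  Position 2: all 'd' => match
  Position 3: ('a', 'n') => mismatch, stop
LCP = "jld" (length 3)

3


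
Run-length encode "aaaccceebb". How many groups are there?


Input: aaaccceebb
Scanning for consecutive runs:
  Group 1: 'a' x 3 (positions 0-2)
  Group 2: 'c' x 3 (positions 3-5)
  Group 3: 'e' x 2 (positions 6-7)
  Group 4: 'b' x 2 (positions 8-9)
Total groups: 4

4


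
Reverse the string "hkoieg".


Input: hkoieg
Reading characters right to left:
  Position 5: 'g'
  Position 4: 'e'
  Position 3: 'i'
  Position 2: 'o'
  Position 1: 'k'
  Position 0: 'h'
Reversed: geiokh

geiokh


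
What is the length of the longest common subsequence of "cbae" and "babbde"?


LCS of "cbae" and "babbde"
DP table:
           b    a    b    b    d    e
      0    0    0    0    0    0    0
  c   0    0    0    0    0    0    0
  b   0    1    1    1    1    1    1
  a   0    1    2    2    2    2    2
  e   0    1    2    2    2    2    3
LCS length = dp[4][6] = 3

3


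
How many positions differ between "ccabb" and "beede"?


Comparing "ccabb" and "beede" position by position:
  Position 0: 'c' vs 'b' => DIFFER
  Position 1: 'c' vs 'e' => DIFFER
  Position 2: 'a' vs 'e' => DIFFER
  Position 3: 'b' vs 'd' => DIFFER
  Position 4: 'b' vs 'e' => DIFFER
Positions that differ: 5

5


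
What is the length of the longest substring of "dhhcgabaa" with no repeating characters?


Input: "dhhcgabaa"
Sliding window (track last position of each char):
  Position 0 ('d'): window [0,0] length 1 -- new best
  Position 1 ('h'): window [0,1] length 2 -- new best
  Position 2 ('h'): repeat (last at 1), move window start to 2
  Position 2 ('h'): window [2,2] length 1
  Position 3 ('c'): window [2,3] length 2
  Position 4 ('g'): window [2,4] length 3 -- new best
  Position 5 ('a'): window [2,5] length 4 -- new best
  Position 6 ('b'): window [2,6] length 5 -- new best
  Position 7 ('a'): repeat (last at 5), move window start to 6
  Position 7 ('a'): window [6,7] length 2
  Position 8 ('a'): repeat (last at 7), move window start to 8
  Position 8 ('a'): window [8,8] length 1
Longest substring with no repeats: "hcgab" with length 5

5


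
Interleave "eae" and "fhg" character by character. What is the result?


Interleaving "eae" and "fhg":
  Position 0: 'e' from first, 'f' from second => "ef"
  Position 1: 'a' from first, 'h' from second => "ah"
  Position 2: 'e' from first, 'g' from second => "eg"
Result: efaheg

efaheg


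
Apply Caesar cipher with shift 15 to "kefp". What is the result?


Caesar cipher: shift "kefp" by 15
  'k' (pos 10) + 15 = pos 25 = 'z'
  'e' (pos 4) + 15 = pos 19 = 't'
  'f' (pos 5) + 15 = pos 20 = 'u'
  'p' (pos 15) + 15 = pos 4 = 'e'
Result: ztue

ztue


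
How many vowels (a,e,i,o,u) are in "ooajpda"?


Input: ooajpda
Checking each character:
  'o' at position 0: vowel (running total: 1)
  'o' at position 1: vowel (running total: 2)
  'a' at position 2: vowel (running total: 3)
  'j' at position 3: consonant
  'p' at position 4: consonant
  'd' at position 5: consonant
  'a' at position 6: vowel (running total: 4)
Total vowels: 4

4


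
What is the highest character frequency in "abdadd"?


Input: abdadd
Character counts:
  'a': 2
  'b': 1
  'd': 3
Maximum frequency: 3

3


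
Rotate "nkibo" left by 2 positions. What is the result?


Input: "nkibo", rotate left by 2
First 2 characters: "nk"
Remaining characters: "ibo"
Concatenate remaining + first: "ibo" + "nk" = "ibonk"

ibonk


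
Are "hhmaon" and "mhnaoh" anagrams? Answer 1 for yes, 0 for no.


Strings: "hhmaon", "mhnaoh"
Sorted first:  ahhmno
Sorted second: ahhmno
Sorted forms match => anagrams

1


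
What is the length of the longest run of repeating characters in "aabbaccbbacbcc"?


Input: "aabbaccbbacbcc"
Scanning for longest run:
  Position 1 ('a'): continues run of 'a', length=2
  Position 2 ('b'): new char, reset run to 1
  Position 3 ('b'): continues run of 'b', length=2
  Position 4 ('a'): new char, reset run to 1
  Position 5 ('c'): new char, reset run to 1
  Position 6 ('c'): continues run of 'c', length=2
  Position 7 ('b'): new char, reset run to 1
  Position 8 ('b'): continues run of 'b', length=2
  Position 9 ('a'): new char, reset run to 1
  Position 10 ('c'): new char, reset run to 1
  Position 11 ('b'): new char, reset run to 1
  Position 12 ('c'): new char, reset run to 1
  Position 13 ('c'): continues run of 'c', length=2
Longest run: 'a' with length 2

2


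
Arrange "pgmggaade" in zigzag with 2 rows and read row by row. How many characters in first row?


Zigzag "pgmggaade" into 2 rows:
Placing characters:
  'p' => row 0
  'g' => row 1
  'm' => row 0
  'g' => row 1
  'g' => row 0
  'a' => row 1
  'a' => row 0
  'd' => row 1
  'e' => row 0
Rows:
  Row 0: "pmgae"
  Row 1: "ggad"
First row length: 5

5


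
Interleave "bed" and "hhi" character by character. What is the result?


Interleaving "bed" and "hhi":
  Position 0: 'b' from first, 'h' from second => "bh"
  Position 1: 'e' from first, 'h' from second => "eh"
  Position 2: 'd' from first, 'i' from second => "di"
Result: bhehdi

bhehdi


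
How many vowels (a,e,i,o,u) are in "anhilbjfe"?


Input: anhilbjfe
Checking each character:
  'a' at position 0: vowel (running total: 1)
  'n' at position 1: consonant
  'h' at position 2: consonant
  'i' at position 3: vowel (running total: 2)
  'l' at position 4: consonant
  'b' at position 5: consonant
  'j' at position 6: consonant
  'f' at position 7: consonant
  'e' at position 8: vowel (running total: 3)
Total vowels: 3

3


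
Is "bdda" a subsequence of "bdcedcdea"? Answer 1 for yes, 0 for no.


Check if "bdda" is a subsequence of "bdcedcdea"
Greedy scan:
  Position 0 ('b'): matches sub[0] = 'b'
  Position 1 ('d'): matches sub[1] = 'd'
  Position 2 ('c'): no match needed
  Position 3 ('e'): no match needed
  Position 4 ('d'): matches sub[2] = 'd'
  Position 5 ('c'): no match needed
  Position 6 ('d'): no match needed
  Position 7 ('e'): no match needed
  Position 8 ('a'): matches sub[3] = 'a'
All 4 characters matched => is a subsequence

1
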